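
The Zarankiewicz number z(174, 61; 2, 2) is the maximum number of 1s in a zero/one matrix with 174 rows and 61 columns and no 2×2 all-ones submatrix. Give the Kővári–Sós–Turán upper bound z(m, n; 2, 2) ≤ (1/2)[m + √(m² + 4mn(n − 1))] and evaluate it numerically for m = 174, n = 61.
z(174, 61; 2, 2) ≤ (1/2)[174 + √(174² + 4·174·61·60)] = (1/2)[174 + √2577636] = 889.7509

Kővári–Sós–Turán: let r_1, ..., r_174 be the row sums and z = Σ r_i the total number of 1s. Each pair of columns can share at most one row with both entries 1 (else a 2×2 all-ones block appears), so Σ_i C(r_i, 2) ≤ C(61, 2) = 1830. By convexity Σ_i C(r_i, 2) ≥ 174·C(z/174, 2) = z(z − 174)/(2·174), giving z² − 174z − 174·61·60 ≤ 0 and hence z ≤ (1/2)[174 + √(30276 + 4·636840)] = (1/2)[174 + √2577636] ≈ (1/2)(174 + 1605.5018) = 889.7509.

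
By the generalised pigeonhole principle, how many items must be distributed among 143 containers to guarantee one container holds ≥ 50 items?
n = (50 − 1)·143 + 1 = 7008

By the generalised pigeonhole principle, to guarantee some box contains ≥ r objects we need more than (r − 1) · k objects total. Threshold: n = (r − 1) · k + 1. With r = 50 and k = 143: n = 49 · 143 + 1 = 7007 + 1 = 7008. For n = 7007 = 49 · 143, we can put exactly 49 objects in every box, avoiding 50 in any single one — so 7008 is tight.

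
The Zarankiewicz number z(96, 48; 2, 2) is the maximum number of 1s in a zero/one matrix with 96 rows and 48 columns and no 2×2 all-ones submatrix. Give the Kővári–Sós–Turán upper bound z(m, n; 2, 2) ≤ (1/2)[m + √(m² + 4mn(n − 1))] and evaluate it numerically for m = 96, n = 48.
z(96, 48; 2, 2) ≤ (1/2)[96 + √(96² + 4·96·48·47)] = (1/2)[96 + √875520] = 515.8461

Kővári–Sós–Turán: let r_1, ..., r_96 be the row sums and z = Σ r_i the total number of 1s. Each pair of columns can share at most one row with both entries 1 (else a 2×2 all-ones block appears), so Σ_i C(r_i, 2) ≤ C(48, 2) = 1128. By convexity Σ_i C(r_i, 2) ≥ 96·C(z/96, 2) = z(z − 96)/(2·96), giving z² − 96z − 96·48·47 ≤ 0 and hence z ≤ (1/2)[96 + √(9216 + 4·216576)] = (1/2)[96 + √875520] ≈ (1/2)(96 + 935.6923) = 515.8461.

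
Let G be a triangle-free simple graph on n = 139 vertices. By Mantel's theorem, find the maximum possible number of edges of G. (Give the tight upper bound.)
ex(139, K_3) = ⌊139^2/4⌋ = 4830

Mantel (1907): a triangle-free graph on n vertices has at most ⌊n^2/4⌋ edges, with equality for the complete bipartite graph K_{⌊n/2⌋, ⌈n/2⌉}. For n = 139: ⌊139^2/4⌋ = ⌊19321/4⌋ = 4830. The extremal graph is K_{69, 70}, which has 69·70 = 4830 edges.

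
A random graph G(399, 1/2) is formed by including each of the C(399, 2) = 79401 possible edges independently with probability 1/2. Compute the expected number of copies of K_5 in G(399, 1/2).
E[# K_5] = C(399, 5) · (1/2)^C(5, 2) = 82178367579 / 2^10 ≈ 80252312.088867

For each 5-subset S of vertices (there are C(399, 5) = 82178367579 such S), let X_S = 1 if S induces a K_5 (all C(5, 2) = 10 edges present). Then P(X_S = 1) = (1/2)^10 = 1/1024. By linearity of expectation, E[# K_5] = C(399, 5) · (1/2)^10 = 82178367579 / 1024 ≈ 80252312.088867.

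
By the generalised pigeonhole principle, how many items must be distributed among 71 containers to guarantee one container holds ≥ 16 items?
n = (16 − 1)·71 + 1 = 1066

By the generalised pigeonhole principle, to guarantee some box contains ≥ r objects we need more than (r − 1) · k objects total. Threshold: n = (r − 1) · k + 1. With r = 16 and k = 71: n = 15 · 71 + 1 = 1065 + 1 = 1066. For n = 1065 = 15 · 71, we can put exactly 15 objects in every box, avoiding 16 in any single one — so 1066 is tight.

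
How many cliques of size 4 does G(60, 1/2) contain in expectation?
E[# K_4] = C(60, 4) · (1/2)^C(4, 2) = 487635 / 2^6 = 7619.296875

For each 4-subset S of vertices (there are C(60, 4) = 487635 such S), let X_S = 1 if S induces a K_4 (all C(4, 2) = 6 edges present). Then P(X_S = 1) = (1/2)^6 = 1/64. By linearity of expectation, E[# K_4] = C(60, 4) · (1/2)^6 = 487635 / 64 = 7619.296875.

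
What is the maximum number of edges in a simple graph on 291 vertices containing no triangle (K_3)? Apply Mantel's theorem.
ex(291, K_3) = ⌊291^2/4⌋ = 21170

Mantel (1907): a triangle-free graph on n vertices has at most ⌊n^2/4⌋ edges, with equality for the complete bipartite graph K_{⌊n/2⌋, ⌈n/2⌉}. For n = 291: ⌊291^2/4⌋ = ⌊84681/4⌋ = 21170. The extremal graph is K_{145, 146}, which has 145·146 = 21170 edges.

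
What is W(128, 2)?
W(128, 2) = 128 + 1 = 129

A 2-term AP is any pair of integers, so a monochromatic 2-AP exists iff some colour is used at least twice. With 128 colours, the colouring i ↦ i on {1, ..., 128} uses each colour once, avoiding any monochromatic pair, so W(128, 2) > 128. For {1, ..., 129}, pigeonhole forces two integers of the same colour, which form a monochromatic 2-AP. Hence W(128, 2) = 129.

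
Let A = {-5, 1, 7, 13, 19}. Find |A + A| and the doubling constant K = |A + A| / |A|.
K = |A + A| / |A| = 9/5

Enumerate A + A = {a + b : a, b ∈ A}. With |A| = 5, there are |A|^2 = 25 ordered sum pairs; collecting distinct values, A + A = {-10, -4, 2, 8, 14, 20, 26, 32, 38}, so |A + A| = 9. Thus K = 9/5. Here |A + A| = 2|A| − 1 = 9, the minimum possible — so K = 9/5 is minimal, which holds iff A is an arithmetic progression.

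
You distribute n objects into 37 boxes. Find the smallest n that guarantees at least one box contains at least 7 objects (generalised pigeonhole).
n = (7 − 1)·37 + 1 = 223

By the generalised pigeonhole principle, to guarantee some box contains ≥ r objects we need more than (r − 1) · k objects total. Threshold: n = (r − 1) · k + 1. With r = 7 and k = 37: n = 6 · 37 + 1 = 222 + 1 = 223. For n = 222 = 6 · 37, we can put exactly 6 objects in every box, avoiding 7 in any single one — so 223 is tight.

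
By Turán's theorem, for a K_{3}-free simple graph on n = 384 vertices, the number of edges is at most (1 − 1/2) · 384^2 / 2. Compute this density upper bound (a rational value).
Turán density bound = (1/2) · 384^2/2 = 36864

Turán's theorem: ex(n, K_{r+1}) is achieved by the complete r-partite Turán graph T(n, r) with parts as balanced as possible, and is at most (1 − 1/r) · n^2/2. For r = 2, n = 384: the density bound is (1/2) · 147456/2 = 36864. Since 2 ∣ 384, the Turán graph T(384, 2) has parts of equal size 192, and its edge count e(T(384, 2)) = 36864 attains the density bound exactly.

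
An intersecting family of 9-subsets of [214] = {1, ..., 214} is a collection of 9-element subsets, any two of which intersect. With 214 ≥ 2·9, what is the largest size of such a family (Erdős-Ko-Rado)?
max |F| = C(213, 8) = 91990690307802

Erdős-Ko-Rado (1961): when n ≥ 2k, max |F| = C(n−1, k−1). The bound is attained by the star {A : i ∈ A} for any fixed i ∈ [n]. Here C(214−1, 9−1) = C(213, 8) = 91990690307802.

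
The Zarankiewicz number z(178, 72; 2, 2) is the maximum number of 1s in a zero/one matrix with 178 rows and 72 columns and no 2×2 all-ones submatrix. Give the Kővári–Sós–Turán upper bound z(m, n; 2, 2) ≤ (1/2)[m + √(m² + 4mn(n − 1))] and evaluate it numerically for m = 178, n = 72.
z(178, 72; 2, 2) ≤ (1/2)[178 + √(178² + 4·178·72·71)] = (1/2)[178 + √3671428] = 1047.0485

Kővári–Sós–Turán: let r_1, ..., r_178 be the row sums and z = Σ r_i the total number of 1s. Each pair of columns can share at most one row with both entries 1 (else a 2×2 all-ones block appears), so Σ_i C(r_i, 2) ≤ C(72, 2) = 2556. By convexity Σ_i C(r_i, 2) ≥ 178·C(z/178, 2) = z(z − 178)/(2·178), giving z² − 178z − 178·72·71 ≤ 0 and hence z ≤ (1/2)[178 + √(31684 + 4·909936)] = (1/2)[178 + √3671428] ≈ (1/2)(178 + 1916.0971) = 1047.0485.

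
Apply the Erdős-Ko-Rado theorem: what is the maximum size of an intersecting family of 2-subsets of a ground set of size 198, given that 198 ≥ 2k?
max |F| = C(197, 1) = 197

Erdős-Ko-Rado (1961): when n ≥ 2k, max |F| = C(n−1, k−1). The bound is attained by the star {A : i ∈ A} for any fixed i ∈ [n]. Here C(198−1, 2−1) = C(197, 1) = 197.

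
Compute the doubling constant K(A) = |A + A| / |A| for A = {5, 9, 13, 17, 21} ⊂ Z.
K = |A + A| / |A| = 9/5

Enumerate A + A = {a + b : a, b ∈ A}. With |A| = 5, there are |A|^2 = 25 ordered sum pairs; collecting distinct values, A + A = {10, 14, 18, 22, 26, 30, 34, 38, 42}, so |A + A| = 9. Thus K = 9/5. Here |A + A| = 2|A| − 1 = 9, the minimum possible — so K = 9/5 is minimal, which holds iff A is an arithmetic progression.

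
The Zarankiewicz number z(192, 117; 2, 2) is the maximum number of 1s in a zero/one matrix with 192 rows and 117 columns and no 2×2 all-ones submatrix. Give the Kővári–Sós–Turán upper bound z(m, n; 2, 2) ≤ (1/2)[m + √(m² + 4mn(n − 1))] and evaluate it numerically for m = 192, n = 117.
z(192, 117; 2, 2) ≤ (1/2)[192 + √(192² + 4·192·117·116)] = (1/2)[192 + √10460160] = 1713.1085

Kővári–Sós–Turán: let r_1, ..., r_192 be the row sums and z = Σ r_i the total number of 1s. Each pair of columns can share at most one row with both entries 1 (else a 2×2 all-ones block appears), so Σ_i C(r_i, 2) ≤ C(117, 2) = 6786. By convexity Σ_i C(r_i, 2) ≥ 192·C(z/192, 2) = z(z − 192)/(2·192), giving z² − 192z − 192·117·116 ≤ 0 and hence z ≤ (1/2)[192 + √(36864 + 4·2605824)] = (1/2)[192 + √10460160] ≈ (1/2)(192 + 3234.2171) = 1713.1085.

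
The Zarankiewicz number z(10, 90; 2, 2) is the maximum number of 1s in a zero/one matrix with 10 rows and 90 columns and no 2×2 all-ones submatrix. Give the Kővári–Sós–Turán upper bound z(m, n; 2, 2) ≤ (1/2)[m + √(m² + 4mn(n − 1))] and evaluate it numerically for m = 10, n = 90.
z(10, 90; 2, 2) ≤ (1/2)[10 + √(10² + 4·10·90·89)] = (1/2)[10 + √320500] = 288.0636

Kővári–Sós–Turán: let r_1, ..., r_10 be the row sums and z = Σ r_i the total number of 1s. Each pair of columns can share at most one row with both entries 1 (else a 2×2 all-ones block appears), so Σ_i C(r_i, 2) ≤ C(90, 2) = 4005. By convexity Σ_i C(r_i, 2) ≥ 10·C(z/10, 2) = z(z − 10)/(2·10), giving z² − 10z − 10·90·89 ≤ 0 and hence z ≤ (1/2)[10 + √(100 + 4·80100)] = (1/2)[10 + √320500] ≈ (1/2)(10 + 566.1272) = 288.0636.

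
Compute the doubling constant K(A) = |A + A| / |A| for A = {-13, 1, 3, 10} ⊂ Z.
K = |A + A| / |A| = 10/4 = 5/2

Enumerate A + A = {a + b : a, b ∈ A}. With |A| = 4, there are |A|^2 = 16 ordered sum pairs; collecting distinct values, A + A = {-26, -12, -10, -3, 2, 4, 6, 11, 13, 20}, so |A + A| = 10. Thus K = 10/4 = 5/2. For comparison, the minimum possible |A + A| over all 4-element sets is 2·4 − 1 = 7 (so min K = 7/4), attained only by arithmetic progressions.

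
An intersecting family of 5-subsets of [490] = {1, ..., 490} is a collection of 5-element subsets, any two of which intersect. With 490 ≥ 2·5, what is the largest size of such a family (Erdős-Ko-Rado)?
max |F| = C(489, 4) = 2353329126

Erdős-Ko-Rado (1961): when n ≥ 2k, max |F| = C(n−1, k−1). The bound is attained by the star {A : i ∈ A} for any fixed i ∈ [n]. Here C(490−1, 5−1) = C(489, 4) = 2353329126.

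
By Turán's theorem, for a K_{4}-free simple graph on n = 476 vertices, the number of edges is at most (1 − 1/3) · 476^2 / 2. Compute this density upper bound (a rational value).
Turán density bound = (2/3) · 476^2/2 = 226576/3 ≈ 75525.3333

Turán's theorem: ex(n, K_{r+1}) is achieved by the complete r-partite Turán graph T(n, r) with parts as balanced as possible, and is at most (1 − 1/r) · n^2/2. For r = 3, n = 476: the density bound is (2/3) · 226576/2 = 226576/3 ≈ 75525.3333. The integer-valued extremum is e(T(476, 3)) = 75525, which is strictly less than the density bound 226576/3 since 3 ∤ 476 (the parts of T(476, 3) cannot all be equal).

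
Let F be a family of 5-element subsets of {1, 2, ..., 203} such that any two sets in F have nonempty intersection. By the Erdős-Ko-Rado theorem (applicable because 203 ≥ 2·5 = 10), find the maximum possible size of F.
max |F| = C(202, 4) = 67331650

The Erdős-Ko-Rado theorem states: for n ≥ 2k, an intersecting family of k-subsets of an n-element set has size at most C(n − 1, k − 1), with equality for 'star' families {A ⊆ [n] : |A| = k, i ∈ A} (fix an element i). For n = 203, k = 5: C(202, 4) = 67331650.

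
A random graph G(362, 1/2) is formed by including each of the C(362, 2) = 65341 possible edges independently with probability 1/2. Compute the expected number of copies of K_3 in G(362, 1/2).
E[# K_3] = C(362, 3) · (1/2)^C(3, 2) = 7840920 / 2^3 = 980115

For each 3-subset S of vertices (there are C(362, 3) = 7840920 such S), let X_S = 1 if S induces a K_3 (all C(3, 2) = 3 edges present). Then P(X_S = 1) = (1/2)^3 = 1/8. By linearity of expectation, E[# K_3] = C(362, 3) · (1/2)^3 = 7840920 / 8 = 980115.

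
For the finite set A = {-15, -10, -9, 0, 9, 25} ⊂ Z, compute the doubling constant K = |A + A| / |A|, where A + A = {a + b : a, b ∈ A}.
K = |A + A| / |A| = 20/6 = 10/3

Enumerate A + A = {a + b : a, b ∈ A}. With |A| = 6, there are |A|^2 = 36 ordered sum pairs; collecting distinct values, A + A = {-30, -25, -24, -20, -19, -18, -15, -10, -9, -6, -1, 0, 9, 10, 15, 16, 18, 25, 34, 50}, so |A + A| = 20. Thus K = 20/6 = 10/3. For comparison, the minimum possible |A + A| over all 6-element sets is 2·6 − 1 = 11 (so min K = 11/6), attained only by arithmetic progressions.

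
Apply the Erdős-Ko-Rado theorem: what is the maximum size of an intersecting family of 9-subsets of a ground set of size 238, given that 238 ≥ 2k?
max |F| = C(237, 8) = 219082287590595

The Erdős-Ko-Rado theorem states: for n ≥ 2k, an intersecting family of k-subsets of an n-element set has size at most C(n − 1, k − 1), with equality for 'star' families {A ⊆ [n] : |A| = k, i ∈ A} (fix an element i). For n = 238, k = 9: C(237, 8) = 219082287590595.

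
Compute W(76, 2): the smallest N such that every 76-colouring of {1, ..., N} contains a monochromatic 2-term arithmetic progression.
W(76, 2) = 76 + 1 = 77

A 2-term AP is any pair of integers, so a monochromatic 2-AP exists iff some colour is used at least twice. With 76 colours, the colouring i ↦ i on {1, ..., 76} uses each colour once, avoiding any monochromatic pair, so W(76, 2) > 76. For {1, ..., 77}, pigeonhole forces two integers of the same colour, which form a monochromatic 2-AP. Hence W(76, 2) = 77.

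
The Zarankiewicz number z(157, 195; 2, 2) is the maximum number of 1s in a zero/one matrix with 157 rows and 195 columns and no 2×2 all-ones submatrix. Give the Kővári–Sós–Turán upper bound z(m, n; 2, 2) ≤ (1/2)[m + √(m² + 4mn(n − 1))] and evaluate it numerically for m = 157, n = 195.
z(157, 195; 2, 2) ≤ (1/2)[157 + √(157² + 4·157·195·194)] = (1/2)[157 + √23781889] = 2516.8339

Kővári–Sós–Turán: let r_1, ..., r_157 be the row sums and z = Σ r_i the total number of 1s. Each pair of columns can share at most one row with both entries 1 (else a 2×2 all-ones block appears), so Σ_i C(r_i, 2) ≤ C(195, 2) = 18915. By convexity Σ_i C(r_i, 2) ≥ 157·C(z/157, 2) = z(z − 157)/(2·157), giving z² − 157z − 157·195·194 ≤ 0 and hence z ≤ (1/2)[157 + √(24649 + 4·5939310)] = (1/2)[157 + √23781889] ≈ (1/2)(157 + 4876.6678) = 2516.8339.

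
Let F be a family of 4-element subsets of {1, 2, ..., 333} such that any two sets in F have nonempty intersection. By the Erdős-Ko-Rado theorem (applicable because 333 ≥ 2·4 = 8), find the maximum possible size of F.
max |F| = C(332, 3) = 6044060

The Erdős-Ko-Rado theorem states: for n ≥ 2k, an intersecting family of k-subsets of an n-element set has size at most C(n − 1, k − 1), with equality for 'star' families {A ⊆ [n] : |A| = k, i ∈ A} (fix an element i). For n = 333, k = 4: C(332, 3) = 6044060.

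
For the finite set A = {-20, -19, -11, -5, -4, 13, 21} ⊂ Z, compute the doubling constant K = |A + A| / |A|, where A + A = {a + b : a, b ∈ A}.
K = |A + A| / |A| = 26/7

Enumerate A + A = {a + b : a, b ∈ A}. With |A| = 7, there are |A|^2 = 49 ordered sum pairs; collecting distinct values, A + A = {-40, -39, -38, -31, -30, -25, -24, -23, -22, -16, -15, -10, -9, -8, -7, -6, 1, 2, 8, 9, 10, 16, 17, 26, 34, 42}, so |A + A| = 26. Thus K = 26/7. For comparison, the minimum possible |A + A| over all 7-element sets is 2·7 − 1 = 13 (so min K = 13/7), attained only by arithmetic progressions.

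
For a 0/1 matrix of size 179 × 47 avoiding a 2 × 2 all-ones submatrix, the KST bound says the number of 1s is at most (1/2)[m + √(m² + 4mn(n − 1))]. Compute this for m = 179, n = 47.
z(179, 47; 2, 2) ≤ (1/2)[179 + √(179² + 4·179·47·46)] = (1/2)[179 + √1580033] = 717.9968

Kővári–Sós–Turán: let r_1, ..., r_179 be the row sums and z = Σ r_i the total number of 1s. Each pair of columns can share at most one row with both entries 1 (else a 2×2 all-ones block appears), so Σ_i C(r_i, 2) ≤ C(47, 2) = 1081. By convexity Σ_i C(r_i, 2) ≥ 179·C(z/179, 2) = z(z − 179)/(2·179), giving z² − 179z − 179·47·46 ≤ 0 and hence z ≤ (1/2)[179 + √(32041 + 4·386998)] = (1/2)[179 + √1580033] ≈ (1/2)(179 + 1256.9936) = 717.9968.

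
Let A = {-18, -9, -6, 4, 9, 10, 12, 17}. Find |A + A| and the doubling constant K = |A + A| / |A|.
K = |A + A| / |A| = 33/8

Enumerate A + A = {a + b : a, b ∈ A}. With |A| = 8, there are |A|^2 = 64 ordered sum pairs; collecting distinct values, A + A = {-36, -27, -24, -18, -15, -14, -12, -9, -8, -6, -5, -2, -1, 0, 1, 3, 4, 6, 8, 11, 13, 14, 16, 18, 19, 20, 21, 22, 24, 26, 27, 29, 34}, so |A + A| = 33. Thus K = 33/8. For comparison, the minimum possible |A + A| over all 8-element sets is 2·8 − 1 = 15 (so min K = 15/8), attained only by arithmetic progressions.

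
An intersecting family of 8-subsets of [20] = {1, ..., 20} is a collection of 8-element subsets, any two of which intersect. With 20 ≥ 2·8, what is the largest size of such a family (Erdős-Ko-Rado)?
max |F| = C(19, 7) = 50388

The Erdős-Ko-Rado theorem states: for n ≥ 2k, an intersecting family of k-subsets of an n-element set has size at most C(n − 1, k − 1), with equality for 'star' families {A ⊆ [n] : |A| = k, i ∈ A} (fix an element i). For n = 20, k = 8: C(19, 7) = 50388.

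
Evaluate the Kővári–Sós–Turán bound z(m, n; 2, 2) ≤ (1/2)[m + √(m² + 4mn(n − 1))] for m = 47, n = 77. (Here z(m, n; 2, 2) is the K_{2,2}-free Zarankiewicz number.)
z(47, 77; 2, 2) ≤ (1/2)[47 + √(47² + 4·47·77·76)] = (1/2)[47 + √1102385] = 548.4726

Kővári–Sós–Turán: let r_1, ..., r_47 be the row sums and z = Σ r_i the total number of 1s. Each pair of columns can share at most one row with both entries 1 (else a 2×2 all-ones block appears), so Σ_i C(r_i, 2) ≤ C(77, 2) = 2926. By convexity Σ_i C(r_i, 2) ≥ 47·C(z/47, 2) = z(z − 47)/(2·47), giving z² − 47z − 47·77·76 ≤ 0 and hence z ≤ (1/2)[47 + √(2209 + 4·275044)] = (1/2)[47 + √1102385] ≈ (1/2)(47 + 1049.9452) = 548.4726.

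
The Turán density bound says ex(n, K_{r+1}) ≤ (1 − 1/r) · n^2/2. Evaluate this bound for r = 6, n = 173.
Turán density bound = (5/6) · 173^2/2 = 149645/12 ≈ 12470.4167

Turán's theorem: ex(n, K_{r+1}) is achieved by the complete r-partite Turán graph T(n, r) with parts as balanced as possible, and is at most (1 − 1/r) · n^2/2. For r = 6, n = 173: the density bound is (5/6) · 29929/2 = 149645/12 ≈ 12470.4167. The integer-valued extremum is e(T(173, 6)) = 12470, which is strictly less than the density bound 149645/12 since 6 ∤ 173 (the parts of T(173, 6) cannot all be equal).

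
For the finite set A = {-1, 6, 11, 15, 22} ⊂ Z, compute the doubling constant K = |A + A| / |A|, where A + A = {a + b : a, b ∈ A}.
K = |A + A| / |A| = 14/5

Enumerate A + A = {a + b : a, b ∈ A}. With |A| = 5, there are |A|^2 = 25 ordered sum pairs; collecting distinct values, A + A = {-2, 5, 10, 12, 14, 17, 21, 22, 26, 28, 30, 33, 37, 44}, so |A + A| = 14. Thus K = 14/5. For comparison, the minimum possible |A + A| over all 5-element sets is 2·5 − 1 = 9 (so min K = 9/5), attained only by arithmetic progressions.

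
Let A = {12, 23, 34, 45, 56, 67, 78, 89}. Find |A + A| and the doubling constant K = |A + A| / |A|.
K = |A + A| / |A| = 15/8

Enumerate A + A = {a + b : a, b ∈ A}. With |A| = 8, there are |A|^2 = 64 ordered sum pairs; collecting distinct values, A + A = {24, 35, 46, 57, 68, 79, 90, 101, 112, 123, 134, 145, 156, 167, 178}, so |A + A| = 15. Thus K = 15/8. Here |A + A| = 2|A| − 1 = 15, the minimum possible — so K = 15/8 is minimal, which holds iff A is an arithmetic progression.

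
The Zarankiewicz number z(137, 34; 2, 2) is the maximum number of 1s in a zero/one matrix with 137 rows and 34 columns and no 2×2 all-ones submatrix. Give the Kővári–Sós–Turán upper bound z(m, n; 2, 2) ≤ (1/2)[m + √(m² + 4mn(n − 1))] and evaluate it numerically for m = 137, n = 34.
z(137, 34; 2, 2) ≤ (1/2)[137 + √(137² + 4·137·34·33)] = (1/2)[137 + √633625] = 466.5028

Kővári–Sós–Turán: let r_1, ..., r_137 be the row sums and z = Σ r_i the total number of 1s. Each pair of columns can share at most one row with both entries 1 (else a 2×2 all-ones block appears), so Σ_i C(r_i, 2) ≤ C(34, 2) = 561. By convexity Σ_i C(r_i, 2) ≥ 137·C(z/137, 2) = z(z − 137)/(2·137), giving z² − 137z − 137·34·33 ≤ 0 and hence z ≤ (1/2)[137 + √(18769 + 4·153714)] = (1/2)[137 + √633625] ≈ (1/2)(137 + 796.0057) = 466.5028.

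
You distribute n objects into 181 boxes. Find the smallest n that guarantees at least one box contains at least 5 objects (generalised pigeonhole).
n = (5 − 1)·181 + 1 = 725

By the generalised pigeonhole principle, to guarantee some box contains ≥ r objects we need more than (r − 1) · k objects total. Threshold: n = (r − 1) · k + 1. With r = 5 and k = 181: n = 4 · 181 + 1 = 724 + 1 = 725. For n = 724 = 4 · 181, we can put exactly 4 objects in every box, avoiding 5 in any single one — so 725 is tight.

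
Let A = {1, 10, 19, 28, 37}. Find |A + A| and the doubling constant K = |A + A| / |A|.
K = |A + A| / |A| = 9/5

Enumerate A + A = {a + b : a, b ∈ A}. With |A| = 5, there are |A|^2 = 25 ordered sum pairs; collecting distinct values, A + A = {2, 11, 20, 29, 38, 47, 56, 65, 74}, so |A + A| = 9. Thus K = 9/5. Here |A + A| = 2|A| − 1 = 9, the minimum possible — so K = 9/5 is minimal, which holds iff A is an arithmetic progression.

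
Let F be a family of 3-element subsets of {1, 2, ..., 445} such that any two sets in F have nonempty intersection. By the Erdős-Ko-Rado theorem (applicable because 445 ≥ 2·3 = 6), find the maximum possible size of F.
max |F| = C(444, 2) = 98346

Erdős-Ko-Rado (1961): when n ≥ 2k, max |F| = C(n−1, k−1). The bound is attained by the star {A : i ∈ A} for any fixed i ∈ [n]. Here C(445−1, 3−1) = C(444, 2) = 98346.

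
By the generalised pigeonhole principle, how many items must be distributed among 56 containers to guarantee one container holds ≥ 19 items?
n = (19 − 1)·56 + 1 = 1009

By the generalised pigeonhole principle, to guarantee some box contains ≥ r objects we need more than (r − 1) · k objects total. Threshold: n = (r − 1) · k + 1. With r = 19 and k = 56: n = 18 · 56 + 1 = 1008 + 1 = 1009. For n = 1008 = 18 · 56, we can put exactly 18 objects in every box, avoiding 19 in any single one — so 1009 is tight.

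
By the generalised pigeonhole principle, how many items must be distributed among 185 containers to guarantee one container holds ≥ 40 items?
n = (40 − 1)·185 + 1 = 7216

By the generalised pigeonhole principle, to guarantee some box contains ≥ r objects we need more than (r − 1) · k objects total. Threshold: n = (r − 1) · k + 1. With r = 40 and k = 185: n = 39 · 185 + 1 = 7215 + 1 = 7216. For n = 7215 = 39 · 185, we can put exactly 39 objects in every box, avoiding 40 in any single one — so 7216 is tight.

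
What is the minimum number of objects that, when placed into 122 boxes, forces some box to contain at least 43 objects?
n = (43 − 1)·122 + 1 = 5125

By the generalised pigeonhole principle, to guarantee some box contains ≥ r objects we need more than (r − 1) · k objects total. Threshold: n = (r − 1) · k + 1. With r = 43 and k = 122: n = 42 · 122 + 1 = 5124 + 1 = 5125. For n = 5124 = 42 · 122, we can put exactly 42 objects in every box, avoiding 43 in any single one — so 5125 is tight.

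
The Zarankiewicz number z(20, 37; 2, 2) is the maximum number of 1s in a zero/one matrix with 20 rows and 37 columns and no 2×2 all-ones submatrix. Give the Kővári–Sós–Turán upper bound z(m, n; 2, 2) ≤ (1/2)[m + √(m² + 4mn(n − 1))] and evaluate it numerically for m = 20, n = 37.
z(20, 37; 2, 2) ≤ (1/2)[20 + √(20² + 4·20·37·36)] = (1/2)[20 + √106960] = 173.5237

Kővári–Sós–Turán: let r_1, ..., r_20 be the row sums and z = Σ r_i the total number of 1s. Each pair of columns can share at most one row with both entries 1 (else a 2×2 all-ones block appears), so Σ_i C(r_i, 2) ≤ C(37, 2) = 666. By convexity Σ_i C(r_i, 2) ≥ 20·C(z/20, 2) = z(z − 20)/(2·20), giving z² − 20z − 20·37·36 ≤ 0 and hence z ≤ (1/2)[20 + √(400 + 4·26640)] = (1/2)[20 + √106960] ≈ (1/2)(20 + 327.0474) = 173.5237.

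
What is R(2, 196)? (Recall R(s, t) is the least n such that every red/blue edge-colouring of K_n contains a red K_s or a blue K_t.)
R(2, 196) = 196

R(2, k) = k for all k ≥ 2: in a 2-colouring of K_k, either some edge is red (a red K_2) or all edges are blue (a blue K_k). And K_{195} coloured all-blue has no blue K_196, so R(2, 196) > 195. Hence R(2, 196) = 196.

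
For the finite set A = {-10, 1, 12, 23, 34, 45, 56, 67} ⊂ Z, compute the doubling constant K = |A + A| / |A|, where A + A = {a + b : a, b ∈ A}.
K = |A + A| / |A| = 15/8

Enumerate A + A = {a + b : a, b ∈ A}. With |A| = 8, there are |A|^2 = 64 ordered sum pairs; collecting distinct values, A + A = {-20, -9, 2, 13, 24, 35, 46, 57, 68, 79, 90, 101, 112, 123, 134}, so |A + A| = 15. Thus K = 15/8. Here |A + A| = 2|A| − 1 = 15, the minimum possible — so K = 15/8 is minimal, which holds iff A is an arithmetic progression.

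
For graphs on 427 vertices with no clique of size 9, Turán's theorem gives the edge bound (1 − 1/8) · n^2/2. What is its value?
Turán density bound = (7/8) · 427^2/2 = 1276303/16 ≈ 79768.9375

Turán's theorem: ex(n, K_{r+1}) is achieved by the complete r-partite Turán graph T(n, r) with parts as balanced as possible, and is at most (1 − 1/r) · n^2/2. For r = 8, n = 427: the density bound is (7/8) · 182329/2 = 1276303/16 ≈ 79768.9375. The integer-valued extremum is e(T(427, 8)) = 79768, which is strictly less than the density bound 1276303/16 since 8 ∤ 427 (the parts of T(427, 8) cannot all be equal).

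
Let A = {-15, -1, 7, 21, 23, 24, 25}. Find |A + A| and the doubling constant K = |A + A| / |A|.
K = |A + A| / |A| = 25/7

Enumerate A + A = {a + b : a, b ∈ A}. With |A| = 7, there are |A|^2 = 49 ordered sum pairs; collecting distinct values, A + A = {-30, -16, -8, -2, 6, 8, 9, 10, 14, 20, 22, 23, 24, 28, 30, 31, 32, 42, 44, 45, 46, 47, 48, 49, 50}, so |A + A| = 25. Thus K = 25/7. For comparison, the minimum possible |A + A| over all 7-element sets is 2·7 − 1 = 13 (so min K = 13/7), attained only by arithmetic progressions.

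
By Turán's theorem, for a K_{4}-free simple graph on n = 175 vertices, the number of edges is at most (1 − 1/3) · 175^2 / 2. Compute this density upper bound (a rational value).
Turán density bound = (2/3) · 175^2/2 = 30625/3 ≈ 10208.3333

Turán's theorem: ex(n, K_{r+1}) is achieved by the complete r-partite Turán graph T(n, r) with parts as balanced as possible, and is at most (1 − 1/r) · n^2/2. For r = 3, n = 175: the density bound is (2/3) · 30625/2 = 30625/3 ≈ 10208.3333. The integer-valued extremum is e(T(175, 3)) = 10208, which is strictly less than the density bound 30625/3 since 3 ∤ 175 (the parts of T(175, 3) cannot all be equal).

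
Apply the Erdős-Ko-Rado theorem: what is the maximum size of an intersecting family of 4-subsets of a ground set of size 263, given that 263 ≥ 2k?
max |F| = C(262, 3) = 2963220

The Erdős-Ko-Rado theorem states: for n ≥ 2k, an intersecting family of k-subsets of an n-element set has size at most C(n − 1, k − 1), with equality for 'star' families {A ⊆ [n] : |A| = k, i ∈ A} (fix an element i). For n = 263, k = 4: C(262, 3) = 2963220.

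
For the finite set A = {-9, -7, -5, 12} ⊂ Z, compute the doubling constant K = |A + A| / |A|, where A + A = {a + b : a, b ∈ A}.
K = |A + A| / |A| = 9/4

Enumerate A + A = {a + b : a, b ∈ A}. With |A| = 4, there are |A|^2 = 16 ordered sum pairs; collecting distinct values, A + A = {-18, -16, -14, -12, -10, 3, 5, 7, 24}, so |A + A| = 9. Thus K = 9/4. For comparison, the minimum possible |A + A| over all 4-element sets is 2·4 − 1 = 7 (so min K = 7/4), attained only by arithmetic progressions.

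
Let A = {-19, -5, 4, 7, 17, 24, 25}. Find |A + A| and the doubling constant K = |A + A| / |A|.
K = |A + A| / |A| = 28/7 = 4

Enumerate A + A = {a + b : a, b ∈ A}. With |A| = 7, there are |A|^2 = 49 ordered sum pairs; collecting distinct values, A + A = {-38, -24, -15, -12, -10, -2, -1, 2, 5, 6, 8, 11, 12, 14, 19, 20, 21, 24, 28, 29, 31, 32, 34, 41, 42, 48, 49, 50}, so |A + A| = 28. Thus K = 28/7 = 4. For comparison, the minimum possible |A + A| over all 7-element sets is 2·7 − 1 = 13 (so min K = 13/7), attained only by arithmetic progressions.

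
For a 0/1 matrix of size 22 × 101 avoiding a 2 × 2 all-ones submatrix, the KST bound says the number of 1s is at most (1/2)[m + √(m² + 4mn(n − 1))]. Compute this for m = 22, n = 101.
z(22, 101; 2, 2) ≤ (1/2)[22 + √(22² + 4·22·101·100)] = (1/2)[22 + √889284] = 482.5093

Kővári–Sós–Turán: let r_1, ..., r_22 be the row sums and z = Σ r_i the total number of 1s. Each pair of columns can share at most one row with both entries 1 (else a 2×2 all-ones block appears), so Σ_i C(r_i, 2) ≤ C(101, 2) = 5050. By convexity Σ_i C(r_i, 2) ≥ 22·C(z/22, 2) = z(z − 22)/(2·22), giving z² − 22z − 22·101·100 ≤ 0 and hence z ≤ (1/2)[22 + √(484 + 4·222200)] = (1/2)[22 + √889284] ≈ (1/2)(22 + 943.0186) = 482.5093.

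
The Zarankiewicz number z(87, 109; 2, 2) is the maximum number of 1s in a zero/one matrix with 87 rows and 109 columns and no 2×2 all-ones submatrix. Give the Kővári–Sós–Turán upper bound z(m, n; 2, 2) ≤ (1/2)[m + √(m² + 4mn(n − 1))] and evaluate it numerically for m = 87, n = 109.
z(87, 109; 2, 2) ≤ (1/2)[87 + √(87² + 4·87·109·108)] = (1/2)[87 + √4104225] = 1056.4443

Kővári–Sós–Turán: let r_1, ..., r_87 be the row sums and z = Σ r_i the total number of 1s. Each pair of columns can share at most one row with both entries 1 (else a 2×2 all-ones block appears), so Σ_i C(r_i, 2) ≤ C(109, 2) = 5886. By convexity Σ_i C(r_i, 2) ≥ 87·C(z/87, 2) = z(z − 87)/(2·87), giving z² − 87z − 87·109·108 ≤ 0 and hence z ≤ (1/2)[87 + √(7569 + 4·1024164)] = (1/2)[87 + √4104225] ≈ (1/2)(87 + 2025.8887) = 1056.4443.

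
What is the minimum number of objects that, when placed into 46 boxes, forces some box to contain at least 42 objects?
n = (42 − 1)·46 + 1 = 1887

By the generalised pigeonhole principle, to guarantee some box contains ≥ r objects we need more than (r − 1) · k objects total. Threshold: n = (r − 1) · k + 1. With r = 42 and k = 46: n = 41 · 46 + 1 = 1886 + 1 = 1887. For n = 1886 = 41 · 46, we can put exactly 41 objects in every box, avoiding 42 in any single one — so 1887 is tight.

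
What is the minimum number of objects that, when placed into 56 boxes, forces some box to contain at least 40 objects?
n = (40 − 1)·56 + 1 = 2185

By the generalised pigeonhole principle, to guarantee some box contains ≥ r objects we need more than (r − 1) · k objects total. Threshold: n = (r − 1) · k + 1. With r = 40 and k = 56: n = 39 · 56 + 1 = 2184 + 1 = 2185. For n = 2184 = 39 · 56, we can put exactly 39 objects in every box, avoiding 40 in any single one — so 2185 is tight.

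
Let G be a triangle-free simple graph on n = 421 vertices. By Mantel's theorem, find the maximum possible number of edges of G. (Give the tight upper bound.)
ex(421, K_3) = ⌊421^2/4⌋ = 44310

Mantel (1907): a triangle-free graph on n vertices has at most ⌊n^2/4⌋ edges, with equality for the complete bipartite graph K_{⌊n/2⌋, ⌈n/2⌉}. For n = 421: ⌊421^2/4⌋ = ⌊177241/4⌋ = 44310. The extremal graph is K_{210, 211}, which has 210·211 = 44310 edges.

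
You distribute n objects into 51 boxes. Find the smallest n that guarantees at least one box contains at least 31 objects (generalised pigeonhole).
n = (31 − 1)·51 + 1 = 1531

By the generalised pigeonhole principle, to guarantee some box contains ≥ r objects we need more than (r − 1) · k objects total. Threshold: n = (r − 1) · k + 1. With r = 31 and k = 51: n = 30 · 51 + 1 = 1530 + 1 = 1531. For n = 1530 = 30 · 51, we can put exactly 30 objects in every box, avoiding 31 in any single one — so 1531 is tight.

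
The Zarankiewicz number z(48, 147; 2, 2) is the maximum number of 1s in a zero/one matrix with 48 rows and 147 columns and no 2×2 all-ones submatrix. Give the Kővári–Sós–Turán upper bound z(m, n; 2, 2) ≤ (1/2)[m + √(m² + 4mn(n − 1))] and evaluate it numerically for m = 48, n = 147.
z(48, 147; 2, 2) ≤ (1/2)[48 + √(48² + 4·48·147·146)] = (1/2)[48 + √4123008] = 1039.2596

Kővári–Sós–Turán: let r_1, ..., r_48 be the row sums and z = Σ r_i the total number of 1s. Each pair of columns can share at most one row with both entries 1 (else a 2×2 all-ones block appears), so Σ_i C(r_i, 2) ≤ C(147, 2) = 10731. By convexity Σ_i C(r_i, 2) ≥ 48·C(z/48, 2) = z(z − 48)/(2·48), giving z² − 48z − 48·147·146 ≤ 0 and hence z ≤ (1/2)[48 + √(2304 + 4·1030176)] = (1/2)[48 + √4123008] ≈ (1/2)(48 + 2030.5191) = 1039.2596.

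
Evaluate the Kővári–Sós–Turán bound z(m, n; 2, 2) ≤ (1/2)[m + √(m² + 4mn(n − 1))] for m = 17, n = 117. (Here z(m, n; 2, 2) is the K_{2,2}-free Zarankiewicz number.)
z(17, 117; 2, 2) ≤ (1/2)[17 + √(17² + 4·17·117·116)] = (1/2)[17 + √923185] = 488.9126

Kővári–Sós–Turán: let r_1, ..., r_17 be the row sums and z = Σ r_i the total number of 1s. Each pair of columns can share at most one row with both entries 1 (else a 2×2 all-ones block appears), so Σ_i C(r_i, 2) ≤ C(117, 2) = 6786. By convexity Σ_i C(r_i, 2) ≥ 17·C(z/17, 2) = z(z − 17)/(2·17), giving z² − 17z − 17·117·116 ≤ 0 and hence z ≤ (1/2)[17 + √(289 + 4·230724)] = (1/2)[17 + √923185] ≈ (1/2)(17 + 960.8252) = 488.9126.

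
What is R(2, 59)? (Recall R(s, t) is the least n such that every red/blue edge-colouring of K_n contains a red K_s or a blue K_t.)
R(2, 59) = 59

R(2, k) = k for all k ≥ 2: in a 2-colouring of K_k, either some edge is red (a red K_2) or all edges are blue (a blue K_k). And K_{58} coloured all-blue has no blue K_59, so R(2, 59) > 58. Hence R(2, 59) = 59.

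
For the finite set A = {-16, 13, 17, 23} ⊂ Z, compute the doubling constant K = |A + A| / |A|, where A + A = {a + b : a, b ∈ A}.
K = |A + A| / |A| = 10/4 = 5/2

Enumerate A + A = {a + b : a, b ∈ A}. With |A| = 4, there are |A|^2 = 16 ordered sum pairs; collecting distinct values, A + A = {-32, -3, 1, 7, 26, 30, 34, 36, 40, 46}, so |A + A| = 10. Thus K = 10/4 = 5/2. For comparison, the minimum possible |A + A| over all 4-element sets is 2·4 − 1 = 7 (so min K = 7/4), attained only by arithmetic progressions.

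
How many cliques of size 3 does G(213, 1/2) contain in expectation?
E[# K_3] = C(213, 3) · (1/2)^C(3, 2) = 1587986 / 2^3 = 793993/4 = 198498.25

For each 3-subset S of vertices (there are C(213, 3) = 1587986 such S), let X_S = 1 if S induces a K_3 (all C(3, 2) = 3 edges present). Then P(X_S = 1) = (1/2)^3 = 1/8. By linearity of expectation, E[# K_3] = C(213, 3) · (1/2)^3 = 1587986 / 8 = 793993/4 = 198498.25.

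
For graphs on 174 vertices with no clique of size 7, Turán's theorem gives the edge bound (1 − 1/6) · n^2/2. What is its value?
Turán density bound = (5/6) · 174^2/2 = 12615

Turán's theorem: ex(n, K_{r+1}) is achieved by the complete r-partite Turán graph T(n, r) with parts as balanced as possible, and is at most (1 − 1/r) · n^2/2. For r = 6, n = 174: the density bound is (5/6) · 30276/2 = 12615. Since 6 ∣ 174, the Turán graph T(174, 6) has parts of equal size 29, and its edge count e(T(174, 6)) = 12615 attains the density bound exactly.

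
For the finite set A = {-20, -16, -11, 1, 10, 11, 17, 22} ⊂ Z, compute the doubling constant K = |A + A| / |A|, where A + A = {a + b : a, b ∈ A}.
K = |A + A| / |A| = 32/8 = 4

Enumerate A + A = {a + b : a, b ∈ A}. With |A| = 8, there are |A|^2 = 64 ordered sum pairs; collecting distinct values, A + A = {-40, -36, -32, -31, -27, -22, -19, -15, -10, -9, -6, -5, -3, -1, 0, 1, 2, 6, 11, 12, 18, 20, 21, 22, 23, 27, 28, 32, 33, 34, 39, 44}, so |A + A| = 32. Thus K = 32/8 = 4. For comparison, the minimum possible |A + A| over all 8-element sets is 2·8 − 1 = 15 (so min K = 15/8), attained only by arithmetic progressions.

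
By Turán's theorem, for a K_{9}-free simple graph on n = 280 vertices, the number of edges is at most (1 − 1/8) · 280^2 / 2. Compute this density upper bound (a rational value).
Turán density bound = (7/8) · 280^2/2 = 34300

Turán's theorem: ex(n, K_{r+1}) is achieved by the complete r-partite Turán graph T(n, r) with parts as balanced as possible, and is at most (1 − 1/r) · n^2/2. For r = 8, n = 280: the density bound is (7/8) · 78400/2 = 34300. Since 8 ∣ 280, the Turán graph T(280, 8) has parts of equal size 35, and its edge count e(T(280, 8)) = 34300 attains the density bound exactly.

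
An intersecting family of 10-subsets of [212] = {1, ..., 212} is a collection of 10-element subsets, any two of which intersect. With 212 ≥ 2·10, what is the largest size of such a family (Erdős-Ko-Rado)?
max |F| = C(211, 9) = 1921613187223730

The Erdős-Ko-Rado theorem states: for n ≥ 2k, an intersecting family of k-subsets of an n-element set has size at most C(n − 1, k − 1), with equality for 'star' families {A ⊆ [n] : |A| = k, i ∈ A} (fix an element i). For n = 212, k = 10: C(211, 9) = 1921613187223730.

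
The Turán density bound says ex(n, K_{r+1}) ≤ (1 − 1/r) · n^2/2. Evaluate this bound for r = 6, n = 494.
Turán density bound = (5/6) · 494^2/2 = 305045/3 ≈ 101681.6667

Turán's theorem: ex(n, K_{r+1}) is achieved by the complete r-partite Turán graph T(n, r) with parts as balanced as possible, and is at most (1 − 1/r) · n^2/2. For r = 6, n = 494: the density bound is (5/6) · 244036/2 = 305045/3 ≈ 101681.6667. The integer-valued extremum is e(T(494, 6)) = 101681, which is strictly less than the density bound 305045/3 since 6 ∤ 494 (the parts of T(494, 6) cannot all be equal).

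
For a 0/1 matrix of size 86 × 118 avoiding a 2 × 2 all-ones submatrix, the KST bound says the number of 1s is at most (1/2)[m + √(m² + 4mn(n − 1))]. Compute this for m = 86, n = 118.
z(86, 118; 2, 2) ≤ (1/2)[86 + √(86² + 4·86·118·117)] = (1/2)[86 + √4756660] = 1133.4884

Kővári–Sós–Turán: let r_1, ..., r_86 be the row sums and z = Σ r_i the total number of 1s. Each pair of columns can share at most one row with both entries 1 (else a 2×2 all-ones block appears), so Σ_i C(r_i, 2) ≤ C(118, 2) = 6903. By convexity Σ_i C(r_i, 2) ≥ 86·C(z/86, 2) = z(z − 86)/(2·86), giving z² − 86z − 86·118·117 ≤ 0 and hence z ≤ (1/2)[86 + √(7396 + 4·1187316)] = (1/2)[86 + √4756660] ≈ (1/2)(86 + 2180.9768) = 1133.4884.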